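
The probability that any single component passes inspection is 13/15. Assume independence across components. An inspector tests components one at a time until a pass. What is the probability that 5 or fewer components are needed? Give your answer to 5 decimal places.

Y = number of components to the first success; geometric, p = 0.866667.
P(Y ≤ 5) = 1 − (1−p)^5 = 1 − 0.0000421 = 0.9999579

0.99996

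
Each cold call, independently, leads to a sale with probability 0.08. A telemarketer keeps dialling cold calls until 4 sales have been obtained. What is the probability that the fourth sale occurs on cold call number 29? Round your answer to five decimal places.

Y = trial on which the fourth success occurs; negative binomial, r=4, p=0.08.
P(Y=29) = C(28,3) · p^4 · (1−p)^25
= 3276 · 4.096e-05 · 0.12436 = 0.0166878

0.01669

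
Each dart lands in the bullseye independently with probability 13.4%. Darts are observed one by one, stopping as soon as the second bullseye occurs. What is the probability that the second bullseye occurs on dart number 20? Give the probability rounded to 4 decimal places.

Y = trial on which the second success occurs; negative binomial, r=2, p=0.134.
P(Y=20) = C(19,1) · p^2 · (1−p)^18
= 19 · 0.017956 · 0.075045 = 0.025603

0.0256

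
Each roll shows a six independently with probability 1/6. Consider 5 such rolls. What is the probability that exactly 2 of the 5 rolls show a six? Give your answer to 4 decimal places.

X ~ Binomial(n=5, p=0.166667).
P(X=2) = C(5,2) · p^2 · (1−p)^3
= 10 · 0.027778 · 0.5787 = 0.160751

0.1608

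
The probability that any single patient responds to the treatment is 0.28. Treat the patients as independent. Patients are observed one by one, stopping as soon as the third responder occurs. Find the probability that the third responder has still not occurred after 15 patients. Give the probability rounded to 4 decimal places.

0.1645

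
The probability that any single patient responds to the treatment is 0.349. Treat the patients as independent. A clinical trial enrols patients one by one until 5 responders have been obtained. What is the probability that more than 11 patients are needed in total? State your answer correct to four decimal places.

0.6709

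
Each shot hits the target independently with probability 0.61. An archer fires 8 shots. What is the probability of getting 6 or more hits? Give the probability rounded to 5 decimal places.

X ~ Binomial(8, 0.61); P(X ≥ 6) = Σ C(8,k) p^k (1−p)^(8−k) over k:
  k=6: C(8,6)·0.61^6·0.39^2 = 0.2194150
  k=7: C(8,7)·0.61^7·0.39^1 = 0.0980536
  k=8: C(8,8)·0.61^8·0.39^0 = 0.0191707
Total = 0.3366393

0.33664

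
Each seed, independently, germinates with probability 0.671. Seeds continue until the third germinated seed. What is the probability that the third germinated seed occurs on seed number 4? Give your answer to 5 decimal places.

0.29818

Y = trial on which the third success occurs; negative binomial, r=3, p=0.671.
P(Y=4) = C(3,2) · p^3 · (1−p)^1
= 3 · 0.30211 · 0.329 = 0.2981843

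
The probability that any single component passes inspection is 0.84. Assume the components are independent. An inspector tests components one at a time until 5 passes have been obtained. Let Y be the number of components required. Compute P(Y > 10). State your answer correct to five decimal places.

Needing more than 10 components ⇔ fewer than 5 successes in the first 10. With X ~ Binomial(10, 0.84), P(Y > 10) = P(X ≤ 4).
  k=0: C(10,0)·0.84^0·0.16^10 = 0.0000000
  k=1: C(10,1)·0.84^1·0.16^9 = 0.0000006
  k=2: C(10,2)·0.84^2·0.16^8 = 0.0000136
  k=3: C(10,3)·0.84^3·0.16^7 = 0.0001909
  k=4: C(10,4)·0.84^4·0.16^6 = 0.0017541
P(X ≤ 4) = 0.0019593

0.00196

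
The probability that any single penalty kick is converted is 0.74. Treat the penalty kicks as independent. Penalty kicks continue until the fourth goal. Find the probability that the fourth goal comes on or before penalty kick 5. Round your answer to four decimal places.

0.6117

Finishing within 5 penalty kicks ⇔ at least 4 successes in the first 5. With X ~ Binomial(5, 0.74), P(Y ≤ 5) = 1 − P(X ≤ 3).
  k=0: C(5,0)·0.74^0·0.26^5 = 0.001188
  k=1: C(5,1)·0.74^1·0.26^4 = 0.016908
  k=2: C(5,2)·0.74^2·0.26^3 = 0.096246
  k=3: C(5,3)·0.74^3·0.26^2 = 0.273931
1 − 0.388274 = 0.611726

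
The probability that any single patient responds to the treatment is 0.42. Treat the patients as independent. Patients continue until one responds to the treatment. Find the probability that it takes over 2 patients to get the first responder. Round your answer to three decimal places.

Y = number of patients to the first success; geometric, p = 0.42.
P(Y > 2) = P(first 2 all fail) = (1−p)^2 = 0.33640

0.336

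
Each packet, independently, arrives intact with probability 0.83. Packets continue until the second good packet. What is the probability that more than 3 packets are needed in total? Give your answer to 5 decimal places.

0.07687

Needing more than 3 packets ⇔ fewer than 2 successes in the first 3. With X ~ Binomial(3, 0.83), P(Y > 3) = P(X ≤ 1).
  k=0: C(3,0)·0.83^0·0.17^3 = 0.0049130
  k=1: C(3,1)·0.83^1·0.17^2 = 0.0719610
P(X ≤ 1) = 0.0768740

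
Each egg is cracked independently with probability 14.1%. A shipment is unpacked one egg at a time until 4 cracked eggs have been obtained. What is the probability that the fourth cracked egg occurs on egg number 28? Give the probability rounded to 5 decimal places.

Y = trial on which the fourth success occurs; negative binomial, r=4, p=0.141.
P(Y=28) = C(27,3) · p^4 · (1−p)^24
= 2925 · 0.00039525 · 0.026052 = 0.0301188

0.03012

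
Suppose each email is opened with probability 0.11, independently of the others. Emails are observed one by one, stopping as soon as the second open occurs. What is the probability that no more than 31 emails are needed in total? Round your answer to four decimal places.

0.8696

Finishing within 31 emails ⇔ at least 2 successes in the first 31. With X ~ Binomial(31, 0.11), P(Y ≤ 31) = 1 − P(X ≤ 1).
  k=0: C(31,0)·0.11^0·0.89^31 = 0.026983
  k=1: C(31,1)·0.11^1·0.89^30 = 0.103384
1 − 0.130367 = 0.869633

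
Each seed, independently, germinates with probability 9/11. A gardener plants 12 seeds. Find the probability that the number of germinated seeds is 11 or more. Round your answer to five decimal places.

0.32997

X ~ Binomial(12, 0.818182); P(X ≥ 11) = Σ C(12,k) p^k (1−p)^(12−k) over k:
  k=11: C(12,11)·0.818182^11·0.181818^1 = 0.2399753
  k=12: C(12,12)·0.818182^12·0.181818^0 = 0.0899908
Total = 0.3299661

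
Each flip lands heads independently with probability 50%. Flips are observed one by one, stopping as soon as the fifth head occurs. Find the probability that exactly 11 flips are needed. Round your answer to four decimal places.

Y = trial on which the fifth success occurs; negative binomial, r=5, p=0.50.
P(Y=11) = C(10,4) · p^5 · (1−p)^6
= 210 · 0.03125 · 0.015625 = 0.102539

0.1025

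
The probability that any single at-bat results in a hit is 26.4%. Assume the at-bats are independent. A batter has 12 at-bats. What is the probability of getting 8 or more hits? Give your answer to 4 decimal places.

0.0040

X ~ Binomial(12, 0.264); P(X ≥ 8) = Σ C(12,k) p^k (1−p)^(12−k) over k:
  k=8: C(12,8)·0.264^8·0.736^4 = 0.003427
  k=9: C(12,9)·0.264^9·0.736^3 = 0.000546
  k=10: C(12,10)·0.264^10·0.736^2 = 0.000059
  k=11: C(12,11)·0.264^11·0.736^1 = 0.000004
  k=12: C(12,12)·0.264^12·0.736^0 = 0.000000
Total = 0.004036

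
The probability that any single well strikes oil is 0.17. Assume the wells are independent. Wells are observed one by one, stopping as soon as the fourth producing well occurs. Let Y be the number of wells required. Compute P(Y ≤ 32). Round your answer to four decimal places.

Finishing within 32 wells ⇔ at least 4 successes in the first 32. With X ~ Binomial(32, 0.17), P(Y ≤ 32) = 1 − P(X ≤ 3).
  k=0: C(32,0)·0.17^0·0.83^32 = 0.002573
  k=1: C(32,1)·0.17^1·0.83^31 = 0.016866
  k=2: C(32,2)·0.17^2·0.83^30 = 0.053545
  k=3: C(32,3)·0.17^3·0.83^29 = 0.109671
1 − 0.182656 = 0.817344

0.8173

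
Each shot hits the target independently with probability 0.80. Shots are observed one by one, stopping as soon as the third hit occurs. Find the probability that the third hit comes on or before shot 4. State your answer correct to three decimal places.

Finishing within 4 shots ⇔ at least 3 successes in the first 4. With X ~ Binomial(4, 0.80), P(Y ≤ 4) = 1 − P(X ≤ 2).
  k=0: C(4,0)·0.80^0·0.20^4 = 0.00160
  k=1: C(4,1)·0.80^1·0.20^3 = 0.02560
  k=2: C(4,2)·0.80^2·0.20^2 = 0.15360
1 − 0.18080 = 0.81920

0.819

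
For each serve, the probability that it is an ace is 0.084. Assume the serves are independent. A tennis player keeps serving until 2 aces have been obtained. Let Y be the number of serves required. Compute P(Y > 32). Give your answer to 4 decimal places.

Needing more than 32 serves ⇔ fewer than 2 successes in the first 32. With X ~ Binomial(32, 0.084), P(Y > 32) = P(X ≤ 1).
  k=0: C(32,0)·0.084^0·0.916^32 = 0.060347
  k=1: C(32,1)·0.084^1·0.916^31 = 0.177088
P(X ≤ 1) = 0.237435

0.2374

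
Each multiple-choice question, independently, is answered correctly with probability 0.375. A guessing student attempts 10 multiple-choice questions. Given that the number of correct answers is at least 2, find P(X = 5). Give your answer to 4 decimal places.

0.1903

X ~ Binomial(10, 0.375). Want P(X=5 | X≥2) = P(X=5) / P(X≥2).
P(X=5) = C(10,5)·0.375^5·0.625^5 = 0.178220
P(X≥2) = 1 − 0.009095 − 0.054570 = 0.936335
Ratio = 0.178220 / 0.936335 = 0.190338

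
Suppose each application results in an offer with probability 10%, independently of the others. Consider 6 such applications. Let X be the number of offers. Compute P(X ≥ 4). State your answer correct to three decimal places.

0.001

X ~ Binomial(6, 0.10); P(X ≥ 4) = Σ C(6,k) p^k (1−p)^(6−k) over k:
  k=4: C(6,4)·0.10^4·0.90^2 = 0.00121
  k=5: C(6,5)·0.10^5·0.90^1 = 0.00005
  k=6: C(6,6)·0.10^6·0.90^0 = 0.00000
Total = 0.00127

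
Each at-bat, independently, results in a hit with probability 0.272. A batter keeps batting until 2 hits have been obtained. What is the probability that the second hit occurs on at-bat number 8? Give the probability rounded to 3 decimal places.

0.077

Y = trial on which the second success occurs; negative binomial, r=2, p=0.272.
P(Y=8) = C(7,1) · p^2 · (1−p)^6
= 7 · 0.073984 · 0.14886 = 0.07709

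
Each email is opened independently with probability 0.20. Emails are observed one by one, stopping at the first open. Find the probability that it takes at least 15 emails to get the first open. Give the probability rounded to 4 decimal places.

0.0440

Y = number of emails to the first success; geometric, p = 0.20.
P(Y > 14) = P(first 14 all fail) = (1−p)^14 = 0.043980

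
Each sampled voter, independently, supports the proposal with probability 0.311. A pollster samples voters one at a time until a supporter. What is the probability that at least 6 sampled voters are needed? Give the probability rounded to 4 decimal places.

Y = number of sampled voters to the first success; geometric, p = 0.311.
P(Y > 5) = P(first 5 all fail) = (1−p)^5 = 0.155273

0.1553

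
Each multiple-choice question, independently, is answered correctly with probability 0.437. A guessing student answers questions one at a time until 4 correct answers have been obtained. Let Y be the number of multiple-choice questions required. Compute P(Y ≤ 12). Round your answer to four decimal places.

0.8449

Finishing within 12 multiple-choice questions ⇔ at least 4 successes in the first 12. With X ~ Binomial(12, 0.437), P(Y ≤ 12) = 1 − P(X ≤ 3).
  k=0: C(12,0)·0.437^0·0.563^12 = 0.001014
  k=1: C(12,1)·0.437^1·0.563^11 = 0.009446
  k=2: C(12,2)·0.437^2·0.563^10 = 0.040327
  k=3: C(12,3)·0.437^3·0.563^9 = 0.104338
1 − 0.155125 = 0.844875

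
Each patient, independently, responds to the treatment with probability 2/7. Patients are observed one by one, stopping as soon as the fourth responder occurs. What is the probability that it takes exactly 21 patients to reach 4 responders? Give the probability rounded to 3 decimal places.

0.025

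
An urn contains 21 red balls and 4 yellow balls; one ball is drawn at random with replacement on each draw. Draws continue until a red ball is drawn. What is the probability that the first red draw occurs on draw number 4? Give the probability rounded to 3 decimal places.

Geometric (trials to first success), p = 0.84.
P(Y = 4) = (1−p)^3 · p = 0.004096 · 0.84 = 0.00344

0.003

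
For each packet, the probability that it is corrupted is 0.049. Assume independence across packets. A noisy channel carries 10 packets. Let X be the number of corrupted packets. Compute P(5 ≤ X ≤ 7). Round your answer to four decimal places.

X ~ Binomial(10, 0.049); P(5 ≤ X ≤ 7) = Σ C(10,k) p^k (1−p)^(10−k) over k:
  k=5: C(10,5)·0.049^5·0.951^5 = 0.000055
  k=6: C(10,6)·0.049^6·0.951^4 = 0.000002
  k=7: C(10,7)·0.049^7·0.951^3 = 0.000000
Total = 0.000058

0.0001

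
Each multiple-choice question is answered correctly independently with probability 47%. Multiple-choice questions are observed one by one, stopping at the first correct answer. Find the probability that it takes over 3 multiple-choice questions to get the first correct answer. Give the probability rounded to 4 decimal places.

0.1489

Y = number of multiple-choice questions to the first success; geometric, p = 0.47.
P(Y > 3) = P(first 3 all fail) = (1−p)^3 = 0.148877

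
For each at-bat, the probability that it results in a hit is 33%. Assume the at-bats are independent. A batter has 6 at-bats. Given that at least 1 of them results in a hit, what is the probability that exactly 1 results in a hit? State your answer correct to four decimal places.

0.2939

X ~ Binomial(6, 0.33). Want P(X=1 | X≥1) = P(X=1) / P(X≥1).
P(X=1) = C(6,1)·0.33^1·0.67^5 = 0.267325
P(X≥1) = 1 − 0.090458 = 0.909542
Ratio = 0.267325 / 0.909542 = 0.293912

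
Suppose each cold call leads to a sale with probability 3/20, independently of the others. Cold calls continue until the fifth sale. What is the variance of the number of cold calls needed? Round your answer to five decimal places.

Y = total cold calls until the fifth success; negative binomial with r=5, p=0.15.
Var(Y) = r(1−p)/p² = 5·0.85 / 0.15² = 188.8888889

188.88889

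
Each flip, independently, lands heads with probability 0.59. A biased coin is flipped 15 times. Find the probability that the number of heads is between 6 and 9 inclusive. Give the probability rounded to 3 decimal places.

X ~ Binomial(15, 0.59); P(6 ≤ X ≤ 9) = Σ C(15,k) p^k (1−p)^(15−k) over k:
  k=6: C(15,6)·0.59^6·0.41^9 = 0.06911
  k=7: C(15,7)·0.59^7·0.41^8 = 0.12787
  k=8: C(15,8)·0.59^8·0.41^7 = 0.18401
  k=9: C(15,9)·0.59^9·0.41^6 = 0.20596
Total = 0.58696

0.587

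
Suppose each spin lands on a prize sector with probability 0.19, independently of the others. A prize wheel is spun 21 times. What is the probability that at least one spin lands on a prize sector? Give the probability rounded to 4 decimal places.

0.9880

P(at least one) = 1 − P(none) = 1 − (1 − 0.19)^21
= 1 − 0.011973 = 0.988027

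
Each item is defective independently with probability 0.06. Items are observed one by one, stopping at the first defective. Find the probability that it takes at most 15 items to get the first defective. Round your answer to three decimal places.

0.605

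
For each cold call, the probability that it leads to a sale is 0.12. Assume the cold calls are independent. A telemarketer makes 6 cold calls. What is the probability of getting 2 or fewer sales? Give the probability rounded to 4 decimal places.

X ~ Binomial(6, 0.12); P(X ≤ 2) = Σ C(6,k) p^k (1−p)^(6−k) over k:
  k=0: C(6,0)·0.12^0·0.88^6 = 0.464404
  k=1: C(6,1)·0.12^1·0.88^5 = 0.379967
  k=2: C(6,2)·0.12^2·0.88^4 = 0.129534
Total = 0.973905

0.9739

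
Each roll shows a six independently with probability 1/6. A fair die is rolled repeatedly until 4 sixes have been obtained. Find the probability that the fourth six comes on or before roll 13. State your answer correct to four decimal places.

Finishing within 13 rolls ⇔ at least 4 successes in the first 13. With X ~ Binomial(13, 0.166667), P(Y ≤ 13) = 1 − P(X ≤ 3).
  k=0: C(13,0)·0.166667^0·0.833333^13 = 0.093464
  k=1: C(13,1)·0.166667^1·0.833333^12 = 0.243006
  k=2: C(13,2)·0.166667^2·0.833333^11 = 0.291607
  k=3: C(13,3)·0.166667^3·0.833333^10 = 0.213845
1 − 0.841923 = 0.158077

0.1581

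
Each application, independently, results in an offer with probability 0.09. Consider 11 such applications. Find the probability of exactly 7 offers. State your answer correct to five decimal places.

X ~ Binomial(n=11, p=0.09).
P(X=7) = C(11,7) · p^7 · (1−p)^4
= 330 · 4.783e-08 · 0.68575 = 0.0000108

0.00001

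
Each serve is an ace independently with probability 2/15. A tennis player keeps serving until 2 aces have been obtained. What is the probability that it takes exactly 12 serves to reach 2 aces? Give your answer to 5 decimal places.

0.04675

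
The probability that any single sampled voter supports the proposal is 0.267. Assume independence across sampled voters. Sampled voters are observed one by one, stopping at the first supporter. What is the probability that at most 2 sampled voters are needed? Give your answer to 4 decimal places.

0.4627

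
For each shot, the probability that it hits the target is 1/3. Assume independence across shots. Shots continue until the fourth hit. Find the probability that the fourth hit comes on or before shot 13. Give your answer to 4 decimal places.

Finishing within 13 shots ⇔ at least 4 successes in the first 13. With X ~ Binomial(13, 0.333333), P(Y ≤ 13) = 1 − P(X ≤ 3).
  k=0: C(13,0)·0.333333^0·0.666667^13 = 0.005138
  k=1: C(13,1)·0.333333^1·0.666667^12 = 0.033399
  k=2: C(13,2)·0.333333^2·0.666667^11 = 0.100196
  k=3: C(13,3)·0.333333^3·0.666667^10 = 0.183692
1 − 0.322424 = 0.677576

0.6776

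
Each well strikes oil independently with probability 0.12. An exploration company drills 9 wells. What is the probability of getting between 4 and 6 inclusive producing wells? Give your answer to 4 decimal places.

X ~ Binomial(9, 0.12); P(4 ≤ X ≤ 6) = Σ C(9,k) p^k (1−p)^(9−k) over k:
  k=4: C(9,4)·0.12^4·0.88^5 = 0.013788
  k=5: C(9,5)·0.12^5·0.88^4 = 0.001880
  k=6: C(9,6)·0.12^6·0.88^3 = 0.000171
Total = 0.015839

0.0158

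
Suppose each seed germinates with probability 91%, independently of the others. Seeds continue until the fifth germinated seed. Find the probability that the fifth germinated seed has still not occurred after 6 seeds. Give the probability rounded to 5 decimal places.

Needing more than 6 seeds ⇔ fewer than 5 successes in the first 6. With X ~ Binomial(6, 0.91), P(Y > 6) = P(X ≤ 4).
  k=0: C(6,0)·0.91^0·0.09^6 = 0.0000005
  k=1: C(6,1)·0.91^1·0.09^5 = 0.0000322
  k=2: C(6,2)·0.91^2·0.09^4 = 0.0008150
  k=3: C(6,3)·0.91^3·0.09^3 = 0.0109871
  k=4: C(6,4)·0.91^4·0.09^2 = 0.0833186
P(X ≤ 4) = 0.0951534

0.09515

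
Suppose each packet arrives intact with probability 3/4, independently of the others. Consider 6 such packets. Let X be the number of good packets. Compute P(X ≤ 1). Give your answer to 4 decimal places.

X ~ Binomial(6, 0.75); P(X ≤ 1) = Σ C(6,k) p^k (1−p)^(6−k) over k:
  k=0: C(6,0)·0.75^0·0.25^6 = 0.000244
  k=1: C(6,1)·0.75^1·0.25^5 = 0.004395
Total = 0.004639

0.0046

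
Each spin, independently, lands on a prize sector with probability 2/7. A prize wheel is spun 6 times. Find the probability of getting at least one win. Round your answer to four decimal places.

0.8672

P(at least one) = 1 − P(none) = 1 − (1 − 0.285714)^6
= 1 − 0.132810 = 0.867190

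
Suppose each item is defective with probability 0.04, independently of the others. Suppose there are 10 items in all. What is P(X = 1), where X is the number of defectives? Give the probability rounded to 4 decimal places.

0.2770

X ~ Binomial(n=10, p=0.04).
P(X=1) = C(10,1) · p^1 · (1−p)^9
= 10 · 0.04 · 0.69253 = 0.277014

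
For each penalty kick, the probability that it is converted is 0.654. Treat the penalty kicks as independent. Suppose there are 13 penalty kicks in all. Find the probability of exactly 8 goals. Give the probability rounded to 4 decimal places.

0.2136

X ~ Binomial(n=13, p=0.654).
P(X=8) = C(13,8) · p^8 · (1−p)^5
= 1287 · 0.033467 · 0.0049588 = 0.213590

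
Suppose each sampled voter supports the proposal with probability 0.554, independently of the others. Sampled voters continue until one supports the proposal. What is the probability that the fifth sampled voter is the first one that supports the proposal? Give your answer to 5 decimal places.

0.02192

Geometric (trials to first success), p = 0.554.
P(Y = 5) = (1−p)^4 · p = 0.039568 · 0.554 = 0.0219204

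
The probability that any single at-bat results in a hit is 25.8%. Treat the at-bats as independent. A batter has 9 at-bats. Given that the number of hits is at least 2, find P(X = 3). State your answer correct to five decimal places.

0.33508

X ~ Binomial(9, 0.258). Want P(X=3 | X≥2) = P(X=3) / P(X≥2).
P(X=3) = C(9,3)·0.258^3·0.742^6 = 0.2407475
P(X≥2) = 1 − 0.0681766 − 0.2133504 = 0.7184730
Ratio = 0.2407475 / 0.7184730 = 0.3350822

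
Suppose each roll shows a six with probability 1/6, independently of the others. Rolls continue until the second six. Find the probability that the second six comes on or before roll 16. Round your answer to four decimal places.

Finishing within 16 rolls ⇔ at least 2 successes in the first 16. With X ~ Binomial(16, 0.166667), P(Y ≤ 16) = 1 − P(X ≤ 1).
  k=0: C(16,0)·0.166667^0·0.833333^16 = 0.054088
  k=1: C(16,1)·0.166667^1·0.833333^15 = 0.173081
1 − 0.227169 = 0.772831

0.7728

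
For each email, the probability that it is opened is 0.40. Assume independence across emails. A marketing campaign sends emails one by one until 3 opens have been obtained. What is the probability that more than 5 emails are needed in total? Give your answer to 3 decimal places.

0.683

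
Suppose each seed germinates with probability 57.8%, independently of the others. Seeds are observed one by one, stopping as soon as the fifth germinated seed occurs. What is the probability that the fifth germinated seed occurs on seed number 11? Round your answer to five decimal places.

0.07651

Y = trial on which the fifth success occurs; negative binomial, r=5, p=0.578.
P(Y=11) = C(10,4) · p^5 · (1−p)^6
= 210 · 0.064512 · 0.0056477 = 0.0765126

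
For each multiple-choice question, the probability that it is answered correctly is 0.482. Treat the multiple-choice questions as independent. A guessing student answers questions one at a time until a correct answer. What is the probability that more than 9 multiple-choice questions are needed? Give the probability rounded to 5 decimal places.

Y = number of multiple-choice questions to the first success; geometric, p = 0.482.
P(Y > 9) = P(first 9 all fail) = (1−p)^9 = 0.0026851

0.00269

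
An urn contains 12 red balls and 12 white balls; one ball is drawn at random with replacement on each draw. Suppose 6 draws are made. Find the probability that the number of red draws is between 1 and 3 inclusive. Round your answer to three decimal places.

X ~ Binomial(6, 0.50); P(1 ≤ X ≤ 3) = Σ C(6,k) p^k (1−p)^(6−k) over k:
  k=1: C(6,1)·0.50^1·0.50^5 = 0.09375
  k=2: C(6,2)·0.50^2·0.50^4 = 0.23438
  k=3: C(6,3)·0.50^3·0.50^3 = 0.31250
Total = 0.64062

0.641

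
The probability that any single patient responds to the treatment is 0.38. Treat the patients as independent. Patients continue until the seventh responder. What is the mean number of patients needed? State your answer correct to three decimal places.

Y = total patients until the seventh success; negative binomial with r=7, p=0.38.
E[Y] = r / p = 7 / 0.38 = 18.42105

18.421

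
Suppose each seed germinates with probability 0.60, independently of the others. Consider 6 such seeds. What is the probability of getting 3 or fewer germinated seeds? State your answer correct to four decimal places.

0.4557

X ~ Binomial(6, 0.60); P(X ≤ 3) = Σ C(6,k) p^k (1−p)^(6−k) over k:
  k=0: C(6,0)·0.60^0·0.40^6 = 0.004096
  k=1: C(6,1)·0.60^1·0.40^5 = 0.036864
  k=2: C(6,2)·0.60^2·0.40^4 = 0.138240
  k=3: C(6,3)·0.60^3·0.40^3 = 0.276480
Total = 0.455680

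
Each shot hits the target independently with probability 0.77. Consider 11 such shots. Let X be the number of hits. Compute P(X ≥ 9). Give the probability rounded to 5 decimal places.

0.51862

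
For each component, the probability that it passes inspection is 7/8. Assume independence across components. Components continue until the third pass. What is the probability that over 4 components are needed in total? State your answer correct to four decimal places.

Needing more than 4 components ⇔ fewer than 3 successes in the first 4. With X ~ Binomial(4, 0.875), P(Y > 4) = P(X ≤ 2).
  k=0: C(4,0)·0.875^0·0.125^4 = 0.000244
  k=1: C(4,1)·0.875^1·0.125^3 = 0.006836
  k=2: C(4,2)·0.875^2·0.125^2 = 0.071777
P(X ≤ 2) = 0.078857

0.0789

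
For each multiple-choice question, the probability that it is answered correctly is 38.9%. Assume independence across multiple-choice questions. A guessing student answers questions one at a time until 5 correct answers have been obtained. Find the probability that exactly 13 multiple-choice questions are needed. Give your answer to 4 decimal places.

Y = trial on which the fifth success occurs; negative binomial, r=5, p=0.389.
P(Y=13) = C(12,4) · p^5 · (1−p)^8
= 495 · 0.0089073 · 0.019424 = 0.085641

0.0856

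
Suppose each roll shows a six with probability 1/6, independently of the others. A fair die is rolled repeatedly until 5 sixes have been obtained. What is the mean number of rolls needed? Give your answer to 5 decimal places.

30.00000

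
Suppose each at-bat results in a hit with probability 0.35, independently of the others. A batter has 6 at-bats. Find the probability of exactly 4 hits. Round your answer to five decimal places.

0.09510

X ~ Binomial(n=6, p=0.35).
P(X=4) = C(6,4) · p^4 · (1−p)^2
= 15 · 0.015006 · 0.4225 = 0.0951021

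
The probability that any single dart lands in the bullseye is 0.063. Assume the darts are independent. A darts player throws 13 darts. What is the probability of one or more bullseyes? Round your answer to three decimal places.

0.571

P(at least one) = 1 − P(none) = 1 − (1 − 0.063)^13
= 1 − 0.42916 = 0.57084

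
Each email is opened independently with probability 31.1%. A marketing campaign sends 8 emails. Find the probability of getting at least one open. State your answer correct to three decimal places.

0.949

P(at least one) = 1 − P(none) = 1 − (1 − 0.311)^8
= 1 − 0.05079 = 0.94921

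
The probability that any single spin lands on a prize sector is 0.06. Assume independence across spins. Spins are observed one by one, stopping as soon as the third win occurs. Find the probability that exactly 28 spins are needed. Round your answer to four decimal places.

Y = trial on which the third success occurs; negative binomial, r=3, p=0.06.
P(Y=28) = C(27,2) · p^3 · (1−p)^25
= 351 · 0.000216 · 0.21291 = 0.016142

0.0161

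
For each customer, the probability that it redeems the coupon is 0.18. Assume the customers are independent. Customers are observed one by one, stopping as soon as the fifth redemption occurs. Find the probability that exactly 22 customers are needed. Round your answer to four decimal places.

Y = trial on which the fifth success occurs; negative binomial, r=5, p=0.18.
P(Y=22) = C(21,4) · p^5 · (1−p)^17
= 5985 · 0.00018896 · 0.034264 = 0.038749

0.0387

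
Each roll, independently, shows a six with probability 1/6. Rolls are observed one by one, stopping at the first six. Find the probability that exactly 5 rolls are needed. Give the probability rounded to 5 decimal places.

Geometric (trials to first success), p = 0.166667.
P(Y = 5) = (1−p)^4 · p = 0.48225 · 0.166667 = 0.0803755

0.08038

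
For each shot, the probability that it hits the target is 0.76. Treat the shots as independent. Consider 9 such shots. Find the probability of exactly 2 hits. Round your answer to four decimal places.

0.0010

X ~ Binomial(n=9, p=0.76).
P(X=2) = C(9,2) · p^2 · (1−p)^7
= 36 · 0.5776 · 4.5865e-05 = 0.000954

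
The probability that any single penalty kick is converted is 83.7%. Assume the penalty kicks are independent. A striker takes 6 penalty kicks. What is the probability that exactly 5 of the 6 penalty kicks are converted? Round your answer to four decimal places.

X ~ Binomial(n=6, p=0.837).
P(X=5) = C(6,5) · p^5 · (1−p)^1
= 6 · 0.4108 · 0.163 = 0.401759

0.4018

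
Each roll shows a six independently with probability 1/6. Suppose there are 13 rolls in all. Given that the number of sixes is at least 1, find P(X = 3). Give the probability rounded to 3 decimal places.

0.236

X ~ Binomial(13, 0.166667). Want P(X=3 | X≥1) = P(X=3) / P(X≥1).
P(X=3) = C(13,3)·0.166667^3·0.833333^10 = 0.21385
P(X≥1) = 1 − 0.09346 = 0.90654
Ratio = 0.21385 / 0.90654 = 0.23589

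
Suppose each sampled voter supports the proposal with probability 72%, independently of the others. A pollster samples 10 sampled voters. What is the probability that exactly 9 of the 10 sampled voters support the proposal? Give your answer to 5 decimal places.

X ~ Binomial(n=10, p=0.72).
P(X=9) = C(10,9) · p^9 · (1−p)^1
= 10 · 0.051999 · 0.28 = 0.1455964

0.14560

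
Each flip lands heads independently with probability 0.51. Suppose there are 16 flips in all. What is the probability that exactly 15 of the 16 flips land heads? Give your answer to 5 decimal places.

X ~ Binomial(n=16, p=0.51).
P(X=15) = C(16,15) · p^15 · (1−p)^1
= 16 · 4.1073e-05 · 0.49 = 0.0003220

0.00032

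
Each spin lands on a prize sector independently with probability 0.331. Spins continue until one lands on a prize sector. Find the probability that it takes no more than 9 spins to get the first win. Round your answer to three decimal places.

0.973

Y = number of spins to the first success; geometric, p = 0.331.
P(Y ≤ 9) = 1 − (1−p)^9 = 1 − 0.02684 = 0.97316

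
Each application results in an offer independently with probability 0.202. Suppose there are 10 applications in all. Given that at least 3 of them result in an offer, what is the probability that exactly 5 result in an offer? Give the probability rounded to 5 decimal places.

X ~ Binomial(10, 0.202). Want P(X=5 | X≥3) = P(X=5) / P(X≥3).
P(X=5) = C(10,5)·0.202^5·0.798^5 = 0.0274266
P(X≥3) = 1 − 0.1047198 − 0.2650803 − 0.3019523 = 0.3282476
Ratio = 0.0274266 / 0.3282476 = 0.0835546

0.08355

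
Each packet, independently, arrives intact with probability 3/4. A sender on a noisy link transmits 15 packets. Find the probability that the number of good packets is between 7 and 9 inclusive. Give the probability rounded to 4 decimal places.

X ~ Binomial(15, 0.75); P(7 ≤ X ≤ 9) = Σ C(15,k) p^k (1−p)^(15−k) over k:
  k=7: C(15,7)·0.75^7·0.25^8 = 0.013107
  k=8: C(15,8)·0.75^8·0.25^7 = 0.039320
  k=9: C(15,9)·0.75^9·0.25^6 = 0.091748
Total = 0.144175

0.1442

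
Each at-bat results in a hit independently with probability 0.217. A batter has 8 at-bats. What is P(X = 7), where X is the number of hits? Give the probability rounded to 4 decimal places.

X ~ Binomial(n=8, p=0.217).
P(X=7) = C(8,7) · p^7 · (1−p)^1
= 8 · 2.2658e-05 · 0.783 = 0.000142

0.0001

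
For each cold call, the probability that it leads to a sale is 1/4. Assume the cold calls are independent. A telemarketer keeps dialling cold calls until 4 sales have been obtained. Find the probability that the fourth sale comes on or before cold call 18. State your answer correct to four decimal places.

0.6943

Finishing within 18 cold calls ⇔ at least 4 successes in the first 18. With X ~ Binomial(18, 0.25), P(Y ≤ 18) = 1 − P(X ≤ 3).
  k=0: C(18,0)·0.25^0·0.75^18 = 0.005638
  k=1: C(18,1)·0.25^1·0.75^17 = 0.033826
  k=2: C(18,2)·0.25^2·0.75^16 = 0.095841
  k=3: C(18,3)·0.25^3·0.75^15 = 0.170384
1 − 0.305689 = 0.694311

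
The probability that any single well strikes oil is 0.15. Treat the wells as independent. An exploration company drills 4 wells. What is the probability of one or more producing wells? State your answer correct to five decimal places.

0.47799

P(at least one) = 1 − P(none) = 1 − (1 − 0.15)^4
= 1 − 0.5220063 = 0.4779937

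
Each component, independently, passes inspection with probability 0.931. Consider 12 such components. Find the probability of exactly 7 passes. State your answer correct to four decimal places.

0.0008

X ~ Binomial(n=12, p=0.931).
P(X=7) = C(12,7) · p^7 · (1−p)^5
= 792 · 0.60624 · 1.564e-06 = 0.000751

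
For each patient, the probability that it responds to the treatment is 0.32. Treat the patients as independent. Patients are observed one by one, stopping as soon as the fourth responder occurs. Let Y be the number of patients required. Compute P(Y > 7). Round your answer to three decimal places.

0.847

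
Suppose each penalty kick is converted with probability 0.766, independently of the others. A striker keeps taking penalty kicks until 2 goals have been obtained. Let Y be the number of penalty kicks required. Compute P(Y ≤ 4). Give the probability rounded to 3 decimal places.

Finishing within 4 penalty kicks ⇔ at least 2 successes in the first 4. With X ~ Binomial(4, 0.766), P(Y ≤ 4) = 1 − P(X ≤ 1).
  k=0: C(4,0)·0.766^0·0.234^4 = 0.00300
  k=1: C(4,1)·0.766^1·0.234^3 = 0.03926
1 − 0.04226 = 0.95774

0.958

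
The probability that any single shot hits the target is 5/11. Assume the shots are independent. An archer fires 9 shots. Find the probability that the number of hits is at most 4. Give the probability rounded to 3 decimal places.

X ~ Binomial(9, 0.454545); P(X ≤ 4) = Σ C(9,k) p^k (1−p)^(9−k) over k:
  k=0: C(9,0)·0.454545^0·0.545455^9 = 0.00427
  k=1: C(9,1)·0.454545^1·0.545455^8 = 0.03205
  k=2: C(9,2)·0.454545^2·0.545455^7 = 0.10685
  k=3: C(9,3)·0.454545^3·0.545455^6 = 0.20776
  k=4: C(9,4)·0.454545^4·0.545455^5 = 0.25970
Total = 0.61064

0.611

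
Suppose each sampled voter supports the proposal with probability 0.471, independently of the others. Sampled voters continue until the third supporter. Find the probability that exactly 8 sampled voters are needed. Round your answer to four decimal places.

0.0909

Y = trial on which the third success occurs; negative binomial, r=3, p=0.471.
P(Y=8) = C(7,2) · p^3 · (1−p)^5
= 21 · 0.10449 · 0.041427 = 0.090899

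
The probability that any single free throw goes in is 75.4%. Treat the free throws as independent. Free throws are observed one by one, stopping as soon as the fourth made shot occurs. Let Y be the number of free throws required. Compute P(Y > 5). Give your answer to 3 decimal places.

0.359

Needing more than 5 free throws ⇔ fewer than 4 successes in the first 5. With X ~ Binomial(5, 0.754), P(Y > 5) = P(X ≤ 3).
  k=0: C(5,0)·0.754^0·0.246^5 = 0.00090
  k=1: C(5,1)·0.754^1·0.246^4 = 0.01381
  k=2: C(5,2)·0.754^2·0.246^3 = 0.08463
  k=3: C(5,3)·0.754^3·0.246^2 = 0.25941
P(X ≤ 3) = 0.35875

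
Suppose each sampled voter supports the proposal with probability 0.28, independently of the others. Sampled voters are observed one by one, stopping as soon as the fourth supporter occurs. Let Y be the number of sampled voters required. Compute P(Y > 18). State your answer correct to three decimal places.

0.214

Needing more than 18 sampled voters ⇔ fewer than 4 successes in the first 18. With X ~ Binomial(18, 0.28), P(Y > 18) = P(X ≤ 3).
  k=0: C(18,0)·0.28^0·0.72^18 = 0.00270
  k=1: C(18,1)·0.28^1·0.72^17 = 0.01893
  k=2: C(18,2)·0.28^2·0.72^16 = 0.06256
  k=3: C(18,3)·0.28^3·0.72^15 = 0.12976
P(X ≤ 3) = 0.21396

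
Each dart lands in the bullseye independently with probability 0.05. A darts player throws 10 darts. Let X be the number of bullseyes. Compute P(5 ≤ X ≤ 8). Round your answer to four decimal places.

0.0001

X ~ Binomial(10, 0.05); P(5 ≤ X ≤ 8) = Σ C(10,k) p^k (1−p)^(10−k) over k:
  k=5: C(10,5)·0.05^5·0.95^5 = 0.000061
  k=6: C(10,6)·0.05^6·0.95^4 = 0.000003
  k=7: C(10,7)·0.05^7·0.95^3 = 0.000000
  k=8: C(10,8)·0.05^8·0.95^2 = 0.000000
Total = 0.000064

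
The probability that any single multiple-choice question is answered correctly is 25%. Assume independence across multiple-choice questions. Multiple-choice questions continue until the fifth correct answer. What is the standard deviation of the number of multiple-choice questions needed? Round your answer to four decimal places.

7.7460

Y = total multiple-choice questions until the fifth success; negative binomial with r=5, p=0.25.
SD(Y) = √[r(1−p)/p²] = √(60.000000) = 7.745967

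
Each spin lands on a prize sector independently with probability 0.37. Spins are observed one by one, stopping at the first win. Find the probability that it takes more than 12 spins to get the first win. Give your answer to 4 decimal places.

Y = number of spins to the first success; geometric, p = 0.37.
P(Y > 12) = P(first 12 all fail) = (1−p)^12 = 0.003909

0.0039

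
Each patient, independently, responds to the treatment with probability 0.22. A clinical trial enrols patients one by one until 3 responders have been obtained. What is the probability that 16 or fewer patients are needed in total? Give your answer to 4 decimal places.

Finishing within 16 patients ⇔ at least 3 successes in the first 16. With X ~ Binomial(16, 0.22), P(Y ≤ 16) = 1 − P(X ≤ 2).
  k=0: C(16,0)·0.22^0·0.78^16 = 0.018772
  k=1: C(16,1)·0.22^1·0.78^15 = 0.084715
  k=2: C(16,2)·0.22^2·0.78^14 = 0.179205
1 − 0.282693 = 0.717307

0.7173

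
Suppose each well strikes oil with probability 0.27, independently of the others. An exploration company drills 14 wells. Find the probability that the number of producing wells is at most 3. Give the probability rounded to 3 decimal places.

X ~ Binomial(14, 0.27); P(X ≤ 3) = Σ C(14,k) p^k (1−p)^(14−k) over k:
  k=0: C(14,0)·0.27^0·0.73^14 = 0.01220
  k=1: C(14,1)·0.27^1·0.73^13 = 0.06320
  k=2: C(14,2)·0.27^2·0.73^12 = 0.15193
  k=3: C(14,3)·0.27^3·0.73^11 = 0.22477
Total = 0.45210

0.452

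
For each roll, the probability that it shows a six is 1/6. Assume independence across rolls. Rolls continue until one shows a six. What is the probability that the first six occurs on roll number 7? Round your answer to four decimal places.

0.0558

Geometric (trials to first success), p = 0.166667.
P(Y = 7) = (1−p)^6 · p = 0.3349 · 0.166667 = 0.055816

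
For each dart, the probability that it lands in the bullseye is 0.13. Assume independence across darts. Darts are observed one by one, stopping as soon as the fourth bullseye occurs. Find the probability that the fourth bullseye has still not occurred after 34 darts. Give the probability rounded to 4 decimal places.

0.3388

Needing more than 34 darts ⇔ fewer than 4 successes in the first 34. With X ~ Binomial(34, 0.13), P(Y > 34) = P(X ≤ 3).
  k=0: C(34,0)·0.13^0·0.87^34 = 0.008783
  k=1: C(34,1)·0.13^1·0.87^33 = 0.044623
  k=2: C(34,2)·0.13^2·0.87^32 = 0.110018
  k=3: C(34,3)·0.13^3·0.87^31 = 0.175355
P(X ≤ 3) = 0.338780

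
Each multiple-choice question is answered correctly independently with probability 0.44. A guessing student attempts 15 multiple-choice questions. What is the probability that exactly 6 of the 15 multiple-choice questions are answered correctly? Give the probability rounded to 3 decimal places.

0.197

X ~ Binomial(n=15, p=0.44).
P(X=6) = C(15,6) · p^6 · (1−p)^9
= 5005 · 0.0072563 · 0.0054162 = 0.19670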